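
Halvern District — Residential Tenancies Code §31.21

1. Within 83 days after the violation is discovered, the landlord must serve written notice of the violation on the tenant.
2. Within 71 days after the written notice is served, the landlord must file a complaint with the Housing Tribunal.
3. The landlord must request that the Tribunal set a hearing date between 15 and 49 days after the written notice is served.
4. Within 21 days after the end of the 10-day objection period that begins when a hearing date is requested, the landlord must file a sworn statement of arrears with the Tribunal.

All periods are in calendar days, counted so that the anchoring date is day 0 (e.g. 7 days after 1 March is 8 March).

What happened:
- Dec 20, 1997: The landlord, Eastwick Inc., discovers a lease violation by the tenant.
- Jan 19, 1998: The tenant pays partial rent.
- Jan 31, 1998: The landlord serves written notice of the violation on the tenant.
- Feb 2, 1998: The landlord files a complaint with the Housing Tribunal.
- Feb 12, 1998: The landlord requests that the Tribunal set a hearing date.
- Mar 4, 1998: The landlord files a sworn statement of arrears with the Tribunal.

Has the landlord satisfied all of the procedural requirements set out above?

Step 1 — counting 83 days from Dec 20, 1997 (when the violation is discovered) gives a deadline of Mar 13, 1998; done Jan 31, 1998 — timely.
Step 2 — counting 71 days from Jan 31, 1998 (when the written notice is served) gives a deadline of Apr 12, 1998; done Feb 2, 1998 — timely.
Step 3 — 15 and 49 days from Jan 31, 1998 (when the written notice is served) are Feb 15, 1998 and Mar 21, 1998 respectively; done Feb 12, 1998 — 3 days before the window opened.

No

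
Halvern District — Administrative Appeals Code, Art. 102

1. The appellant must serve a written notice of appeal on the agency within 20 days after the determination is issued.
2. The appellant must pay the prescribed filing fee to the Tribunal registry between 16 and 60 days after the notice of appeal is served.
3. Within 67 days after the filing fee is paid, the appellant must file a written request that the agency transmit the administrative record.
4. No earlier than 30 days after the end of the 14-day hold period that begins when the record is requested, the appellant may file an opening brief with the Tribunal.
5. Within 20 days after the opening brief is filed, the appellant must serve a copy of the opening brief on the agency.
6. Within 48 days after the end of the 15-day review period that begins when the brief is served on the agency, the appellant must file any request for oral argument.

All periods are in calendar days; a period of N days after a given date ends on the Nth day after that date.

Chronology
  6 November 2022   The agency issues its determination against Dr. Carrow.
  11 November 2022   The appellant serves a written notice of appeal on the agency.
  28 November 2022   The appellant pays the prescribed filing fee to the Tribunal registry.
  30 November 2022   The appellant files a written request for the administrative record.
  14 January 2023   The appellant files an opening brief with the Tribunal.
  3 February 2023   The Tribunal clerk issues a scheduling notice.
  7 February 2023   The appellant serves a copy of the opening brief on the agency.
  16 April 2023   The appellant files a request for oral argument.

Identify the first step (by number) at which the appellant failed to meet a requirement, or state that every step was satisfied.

(1) due by 6 November 2022 + 20 days = 26 November 2022; completed 11 November 2022, before the deadline.
(2) the permitted window runs from 11 November 2022 + 16 = 27 November 2022 to 11 November 2022 + 60 = 10 January 2023; 28 November 2022 falls inside that range.
(3) due by 28 November 2022 + 67 days = 3 February 2023; done 30 November 2022 — timely.
(4) permitted from 14 December 2022 + 30 days = 13 January 2023 onward; 14 January 2023 is on or after that date.
(5) due by 14 January 2023 + 20 days = 3 February 2023; done 7 February 2023 — 4 days late.

Step 5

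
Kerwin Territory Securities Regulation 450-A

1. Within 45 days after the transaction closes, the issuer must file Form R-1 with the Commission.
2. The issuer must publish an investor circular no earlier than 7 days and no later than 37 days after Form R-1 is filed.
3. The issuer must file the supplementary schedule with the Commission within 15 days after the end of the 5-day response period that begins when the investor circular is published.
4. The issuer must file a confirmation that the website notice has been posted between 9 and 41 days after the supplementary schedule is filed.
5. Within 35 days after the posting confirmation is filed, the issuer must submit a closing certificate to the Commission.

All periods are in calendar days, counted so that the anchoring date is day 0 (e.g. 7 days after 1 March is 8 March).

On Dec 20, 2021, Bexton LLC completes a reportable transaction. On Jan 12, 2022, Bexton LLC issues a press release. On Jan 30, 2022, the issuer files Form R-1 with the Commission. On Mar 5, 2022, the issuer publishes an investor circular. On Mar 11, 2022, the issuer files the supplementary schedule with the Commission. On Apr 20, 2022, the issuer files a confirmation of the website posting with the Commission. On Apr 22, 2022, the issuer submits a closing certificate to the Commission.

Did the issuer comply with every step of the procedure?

(1) due by Dec 20, 2021 + 45 days = Feb 3, 2022; completed Jan 30, 2022, before the deadline.
(2) the permitted window runs from Jan 30, 2022 + 7 = Feb 6, 2022 to Jan 30, 2022 + 37 = Mar 8, 2022; Mar 5, 2022 falls inside that range.
(3) due by Mar 10, 2022 + 15 days = Mar 25, 2022; Mar 11, 2022 is within that limit.
(4) the permitted window runs from Mar 11, 2022 + 9 = Mar 20, 2022 to Mar 11, 2022 + 41 = Apr 21, 2022; done Apr 20, 2022 — within the window.
(5) due by Apr 20, 2022 + 35 days = May 25, 2022; done Apr 22, 2022 — timely.

Yes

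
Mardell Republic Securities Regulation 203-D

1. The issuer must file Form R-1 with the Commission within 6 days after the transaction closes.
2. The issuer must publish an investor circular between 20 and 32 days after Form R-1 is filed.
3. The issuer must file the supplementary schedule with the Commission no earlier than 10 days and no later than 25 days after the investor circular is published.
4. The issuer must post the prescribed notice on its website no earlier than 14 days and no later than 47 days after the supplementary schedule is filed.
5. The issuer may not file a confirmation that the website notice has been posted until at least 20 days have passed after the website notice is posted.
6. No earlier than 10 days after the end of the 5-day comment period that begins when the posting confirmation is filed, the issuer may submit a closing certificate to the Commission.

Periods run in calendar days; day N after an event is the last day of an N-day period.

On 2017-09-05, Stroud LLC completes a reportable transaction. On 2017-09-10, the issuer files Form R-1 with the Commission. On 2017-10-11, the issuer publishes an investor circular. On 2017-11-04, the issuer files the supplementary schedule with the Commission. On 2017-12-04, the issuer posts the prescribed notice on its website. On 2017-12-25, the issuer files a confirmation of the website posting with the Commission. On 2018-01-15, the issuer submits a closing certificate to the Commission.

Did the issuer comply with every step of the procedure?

Step 1 — counting 6 days from 2017-09-05 (when the transaction closes) gives a deadline of 2017-09-11; 2017-09-10 is within that limit.
Step 2 — 20 and 32 days from 2017-09-10 (when Form R-1 is filed) are 2017-09-30 and 2017-10-12 respectively; done 2017-10-11, which is between those dates.
Step 3 — 10 and 25 days from 2017-10-11 (when the investor circular is published) are 2017-10-21 and 2017-11-05 respectively; done 2017-11-04, which is between those dates.
Step 4 — 14 and 47 days from 2017-11-04 (when the supplementary schedule is filed) are 2017-11-18 and 2017-12-21 respectively; 2017-12-04 falls inside that range.
Step 5 — must wait 20 days from 2017-12-04 (when the website notice is posted), so not before 2017-12-24; 2017-12-25 is on or after that date.
Step 6 — must wait 10 days from 2017-12-30 (end of the 5-day comment period, which began when the posting confirmation is filed on 2017-12-25), so not before 2018-01-09; 2018-01-15 is on or after that date.

Yes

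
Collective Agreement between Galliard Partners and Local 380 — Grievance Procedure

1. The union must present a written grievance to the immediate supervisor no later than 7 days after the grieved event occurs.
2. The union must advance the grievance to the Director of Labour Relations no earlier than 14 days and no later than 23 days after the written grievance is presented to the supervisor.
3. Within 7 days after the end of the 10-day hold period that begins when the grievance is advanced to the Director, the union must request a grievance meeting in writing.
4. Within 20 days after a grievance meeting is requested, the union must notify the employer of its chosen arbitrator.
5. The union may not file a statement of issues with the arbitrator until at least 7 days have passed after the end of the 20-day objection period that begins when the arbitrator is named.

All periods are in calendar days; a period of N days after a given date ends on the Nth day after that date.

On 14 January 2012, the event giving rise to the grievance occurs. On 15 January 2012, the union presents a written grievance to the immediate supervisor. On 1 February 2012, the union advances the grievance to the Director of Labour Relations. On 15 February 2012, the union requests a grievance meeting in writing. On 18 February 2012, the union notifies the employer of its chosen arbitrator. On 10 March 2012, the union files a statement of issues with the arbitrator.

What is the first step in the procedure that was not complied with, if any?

Step 1 — counting 7 days from 14 January 2012 (when the grieved event occurs) gives a deadline of 21 January 2012; done 15 January 2012 — timely.
Step 2 — 14 and 23 days from 15 January 2012 (when the written grievance is presented to the supervisor) are 29 January 2012 and 7 February 2012 respectively; done 1 February 2012 — within the window.
Step 3 — counting 7 days from 11 February 2012 (end of the 10-day hold period, which began when the grievance is advanced to the Director on 1 February 2012) gives a deadline of 18 February 2012; 15 February 2012 is within that limit.
Step 4 — counting 20 days from 15 February 2012 (when a grievance meeting is requested) gives a deadline of 6 March 2012; done 18 February 2012 — timely.
Step 5 — must wait 7 days from 9 March 2012 (end of the 20-day objection period, which began when the arbitrator is named on 18 February 2012), so not before 16 March 2012; 10 March 2012 is 6 days before the earliest permitted date.
The procedure was therefore not followed at step 5.

Step 5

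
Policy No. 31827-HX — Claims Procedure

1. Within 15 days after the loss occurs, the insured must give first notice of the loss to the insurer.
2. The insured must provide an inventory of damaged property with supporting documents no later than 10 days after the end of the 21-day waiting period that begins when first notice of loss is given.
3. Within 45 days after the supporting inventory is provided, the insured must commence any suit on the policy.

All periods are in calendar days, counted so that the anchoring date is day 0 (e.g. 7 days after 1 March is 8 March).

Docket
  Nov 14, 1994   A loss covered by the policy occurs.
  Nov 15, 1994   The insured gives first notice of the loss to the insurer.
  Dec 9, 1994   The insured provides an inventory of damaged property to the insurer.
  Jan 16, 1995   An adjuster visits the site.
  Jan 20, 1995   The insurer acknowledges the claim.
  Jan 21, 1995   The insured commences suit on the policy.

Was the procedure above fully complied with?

Step 1 — counting 15 days from Nov 14, 1994 (when the loss occurs) gives a deadline of Nov 29, 1994; completed Nov 15, 1994, before the deadline.
Step 2 — counting 10 days from Dec 6, 1994 (end of the 21-day waiting period, which began when first notice of loss is given on Nov 15, 1994) gives a deadline of Dec 16, 1994; Dec 9, 1994 is within that limit.
Step 3 — counting 45 days from Dec 9, 1994 (when the supporting inventory is provided) gives a deadline of Jan 23, 1995; done Jan 21, 1995 — timely.

Yes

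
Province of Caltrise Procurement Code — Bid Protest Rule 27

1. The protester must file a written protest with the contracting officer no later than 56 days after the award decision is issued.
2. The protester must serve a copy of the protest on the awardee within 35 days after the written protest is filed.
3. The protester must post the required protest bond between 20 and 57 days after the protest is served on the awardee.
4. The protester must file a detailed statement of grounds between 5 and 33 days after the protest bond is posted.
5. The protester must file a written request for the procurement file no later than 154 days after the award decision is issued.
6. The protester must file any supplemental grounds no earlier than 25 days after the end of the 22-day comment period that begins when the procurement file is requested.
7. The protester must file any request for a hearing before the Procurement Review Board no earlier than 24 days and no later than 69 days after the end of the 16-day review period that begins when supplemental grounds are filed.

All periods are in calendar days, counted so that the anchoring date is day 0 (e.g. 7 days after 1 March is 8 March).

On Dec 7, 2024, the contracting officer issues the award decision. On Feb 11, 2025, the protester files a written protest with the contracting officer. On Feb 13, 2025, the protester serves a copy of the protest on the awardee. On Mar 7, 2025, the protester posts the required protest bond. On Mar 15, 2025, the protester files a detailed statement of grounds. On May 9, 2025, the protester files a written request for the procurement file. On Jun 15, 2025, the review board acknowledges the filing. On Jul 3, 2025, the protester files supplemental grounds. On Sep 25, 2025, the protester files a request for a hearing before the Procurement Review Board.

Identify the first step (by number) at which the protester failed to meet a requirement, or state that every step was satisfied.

Step 1 — counting 56 days from Dec 7, 2024 (when the award decision is issued) gives a deadline of Feb 1, 2025; done Feb 11, 2025 — 10 days late.

Step 1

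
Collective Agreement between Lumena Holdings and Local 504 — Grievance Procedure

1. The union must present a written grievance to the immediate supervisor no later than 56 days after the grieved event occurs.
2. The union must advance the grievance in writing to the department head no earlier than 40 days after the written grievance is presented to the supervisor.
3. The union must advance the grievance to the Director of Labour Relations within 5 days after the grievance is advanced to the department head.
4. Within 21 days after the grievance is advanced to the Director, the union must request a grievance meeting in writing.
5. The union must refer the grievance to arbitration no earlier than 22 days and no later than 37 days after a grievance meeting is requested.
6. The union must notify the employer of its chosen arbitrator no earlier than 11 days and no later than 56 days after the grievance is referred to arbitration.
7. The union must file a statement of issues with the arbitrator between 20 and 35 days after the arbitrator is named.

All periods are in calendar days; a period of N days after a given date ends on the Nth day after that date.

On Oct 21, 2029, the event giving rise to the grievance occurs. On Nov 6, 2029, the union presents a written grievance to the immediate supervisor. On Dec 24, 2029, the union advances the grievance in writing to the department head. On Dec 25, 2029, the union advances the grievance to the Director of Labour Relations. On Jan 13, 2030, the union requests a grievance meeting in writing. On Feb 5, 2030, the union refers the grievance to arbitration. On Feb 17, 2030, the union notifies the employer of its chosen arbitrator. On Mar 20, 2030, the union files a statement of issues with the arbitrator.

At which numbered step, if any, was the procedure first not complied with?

None — every step was satisfied

Step 1: 56 days after Oct 21, 2029 (when the grieved event occurs) is Dec 16, 2029; done Nov 6, 2029 — timely.
Step 2: the earliest permitted date is 40 days after Nov 6, 2029 (when the written grievance is presented to the supervisor), i.e. Dec 16, 2029; done Dec 24, 2029, after the minimum wait.
Step 3: 5 days after Dec 24, 2029 (when the grievance is advanced to the department head) is Dec 29, 2029; completed Dec 25, 2029, before the deadline.
Step 4: 21 days after Dec 25, 2029 (when the grievance is advanced to the Director) is Jan 15, 2030; Jan 13, 2030 is within that limit.
Step 5: the window is 22–37 days after Jan 13, 2030 (when a grievance meeting is requested), so Feb 4, 2030 through Feb 19, 2030; done Feb 5, 2030 — within the window.
Step 6: the window is 11–56 days after Feb 5, 2030 (when the grievance is referred to arbitration), so Feb 16, 2030 through Apr 2, 2030; Feb 17, 2030 falls inside that range.
Step 7: the window is 20–35 days after Feb 17, 2030 (when the arbitrator is named), so Mar 9, 2030 through Mar 24, 2030; done Mar 20, 2030, which is between those dates.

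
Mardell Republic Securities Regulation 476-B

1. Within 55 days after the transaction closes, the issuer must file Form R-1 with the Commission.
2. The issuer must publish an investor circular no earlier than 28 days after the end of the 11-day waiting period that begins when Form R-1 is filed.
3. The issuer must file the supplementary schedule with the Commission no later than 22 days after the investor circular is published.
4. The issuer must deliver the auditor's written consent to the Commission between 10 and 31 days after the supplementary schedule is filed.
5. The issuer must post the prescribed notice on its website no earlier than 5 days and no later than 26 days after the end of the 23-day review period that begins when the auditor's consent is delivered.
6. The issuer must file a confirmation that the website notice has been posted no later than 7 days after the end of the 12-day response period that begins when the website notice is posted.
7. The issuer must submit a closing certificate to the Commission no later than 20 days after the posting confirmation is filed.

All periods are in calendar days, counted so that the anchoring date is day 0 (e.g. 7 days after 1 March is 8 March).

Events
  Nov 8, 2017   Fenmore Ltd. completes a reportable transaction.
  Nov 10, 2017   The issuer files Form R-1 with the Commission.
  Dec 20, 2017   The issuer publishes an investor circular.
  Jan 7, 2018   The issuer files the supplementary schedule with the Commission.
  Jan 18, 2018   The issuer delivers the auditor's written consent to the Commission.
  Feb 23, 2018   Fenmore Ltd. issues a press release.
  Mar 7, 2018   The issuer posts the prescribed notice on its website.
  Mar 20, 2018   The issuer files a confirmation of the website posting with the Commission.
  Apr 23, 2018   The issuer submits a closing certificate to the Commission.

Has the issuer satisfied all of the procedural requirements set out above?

No

(1) due by Nov 8, 2017 + 55 days = Jan 2, 2018; Nov 10, 2017 is within that limit.
(2) permitted from Nov 21, 2017 + 28 days = Dec 19, 2017 onward; Dec 20, 2017 is on or after that date.
(3) due by Dec 20, 2017 + 22 days = Jan 11, 2018; done Jan 7, 2018 — timely.
(4) the permitted window runs from Jan 7, 2018 + 10 = Jan 17, 2018 to Jan 7, 2018 + 31 = Feb 7, 2018; Jan 18, 2018 falls inside that range.
(5) the permitted window runs from Feb 10, 2018 + 5 = Feb 15, 2018 to Feb 10, 2018 + 26 = Mar 8, 2018; Mar 7, 2018 falls inside that range.
(6) due by Mar 19, 2018 + 7 days = Mar 26, 2018; Mar 20, 2018 is within that limit.
(7) due by Mar 20, 2018 + 20 days = Apr 9, 2018; Apr 23, 2018 misses that deadline by 14 days.
No need to go further; step 7 was not satisfied.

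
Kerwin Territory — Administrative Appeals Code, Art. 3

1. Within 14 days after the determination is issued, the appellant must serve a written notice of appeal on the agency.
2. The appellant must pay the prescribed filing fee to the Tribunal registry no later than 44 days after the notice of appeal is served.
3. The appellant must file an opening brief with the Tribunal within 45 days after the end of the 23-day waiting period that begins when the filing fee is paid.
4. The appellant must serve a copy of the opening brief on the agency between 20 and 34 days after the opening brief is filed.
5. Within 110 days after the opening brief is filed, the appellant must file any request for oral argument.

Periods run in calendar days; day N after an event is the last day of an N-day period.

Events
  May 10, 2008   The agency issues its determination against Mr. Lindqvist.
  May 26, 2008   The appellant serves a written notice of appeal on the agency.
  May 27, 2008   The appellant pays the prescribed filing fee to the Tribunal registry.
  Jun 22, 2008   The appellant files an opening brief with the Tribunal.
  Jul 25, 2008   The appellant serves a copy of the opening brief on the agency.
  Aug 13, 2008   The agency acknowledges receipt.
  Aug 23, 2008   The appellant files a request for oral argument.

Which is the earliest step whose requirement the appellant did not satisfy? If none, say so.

(1) due by May 10, 2008 + 14 days = May 24, 2008; May 26, 2008 misses that deadline by 2 days.
The procedure was therefore not followed at step 1.

Step 1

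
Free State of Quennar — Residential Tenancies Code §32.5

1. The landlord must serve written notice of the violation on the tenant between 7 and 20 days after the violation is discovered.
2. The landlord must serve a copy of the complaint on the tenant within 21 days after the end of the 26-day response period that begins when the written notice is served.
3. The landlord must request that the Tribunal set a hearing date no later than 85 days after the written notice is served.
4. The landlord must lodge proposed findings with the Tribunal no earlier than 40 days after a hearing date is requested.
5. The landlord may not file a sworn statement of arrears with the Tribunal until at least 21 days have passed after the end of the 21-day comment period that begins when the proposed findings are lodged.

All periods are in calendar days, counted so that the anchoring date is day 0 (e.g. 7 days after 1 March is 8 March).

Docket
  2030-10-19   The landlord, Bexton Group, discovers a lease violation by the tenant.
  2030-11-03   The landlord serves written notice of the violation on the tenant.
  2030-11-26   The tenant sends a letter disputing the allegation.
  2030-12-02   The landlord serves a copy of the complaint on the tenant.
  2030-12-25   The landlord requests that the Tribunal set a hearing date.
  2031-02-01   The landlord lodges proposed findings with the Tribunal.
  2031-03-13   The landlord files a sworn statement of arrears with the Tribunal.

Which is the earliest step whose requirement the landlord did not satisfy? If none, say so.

Step 1: the window is 7–20 days after 2030-10-19 (when the violation is discovered), so 2030-10-26 through 2030-11-08; 2030-11-03 falls inside that range.
Step 2: 21 days after 2030-11-29 (end of the 26-day response period, which began when the written notice is served on 2030-11-03) is 2030-12-20; completed 2030-12-02, before the deadline.
Step 3: 85 days after 2030-11-03 (when the written notice is served) is 2031-01-27; 2030-12-25 is within that limit.
Step 4: the earliest permitted date is 40 days after 2030-12-25 (when a hearing date is requested), i.e. 2031-02-03; done 2031-02-01 — 2 days too early.
The analysis stops there.

Step 4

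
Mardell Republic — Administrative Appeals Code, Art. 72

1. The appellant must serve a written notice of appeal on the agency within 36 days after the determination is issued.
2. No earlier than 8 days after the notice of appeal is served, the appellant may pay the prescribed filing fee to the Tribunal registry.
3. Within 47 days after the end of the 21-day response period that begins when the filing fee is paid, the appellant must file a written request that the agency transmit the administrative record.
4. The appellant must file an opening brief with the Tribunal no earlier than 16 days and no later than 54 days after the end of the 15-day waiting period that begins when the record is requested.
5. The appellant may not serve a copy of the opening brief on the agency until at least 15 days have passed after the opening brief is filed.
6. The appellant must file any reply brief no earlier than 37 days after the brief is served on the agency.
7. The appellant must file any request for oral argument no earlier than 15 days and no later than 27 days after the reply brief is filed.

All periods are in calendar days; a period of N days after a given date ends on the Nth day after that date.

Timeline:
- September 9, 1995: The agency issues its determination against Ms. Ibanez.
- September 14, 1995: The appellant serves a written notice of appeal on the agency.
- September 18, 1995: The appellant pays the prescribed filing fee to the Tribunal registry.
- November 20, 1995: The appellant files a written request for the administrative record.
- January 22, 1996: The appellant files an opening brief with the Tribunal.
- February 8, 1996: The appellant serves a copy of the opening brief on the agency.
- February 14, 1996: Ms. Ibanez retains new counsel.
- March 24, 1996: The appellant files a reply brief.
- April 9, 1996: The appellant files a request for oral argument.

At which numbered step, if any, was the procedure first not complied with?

Step 2

Step 1 — counting 36 days from September 9, 1995 (when the determination is issued) gives a deadline of October 15, 1995; completed September 14, 1995, before the deadline.
Step 2 — must wait 8 days from September 14, 1995 (when the notice of appeal is served), so not before September 22, 1995; September 18, 1995 is 4 days before the earliest permitted date.
That is the first point of non-compliance.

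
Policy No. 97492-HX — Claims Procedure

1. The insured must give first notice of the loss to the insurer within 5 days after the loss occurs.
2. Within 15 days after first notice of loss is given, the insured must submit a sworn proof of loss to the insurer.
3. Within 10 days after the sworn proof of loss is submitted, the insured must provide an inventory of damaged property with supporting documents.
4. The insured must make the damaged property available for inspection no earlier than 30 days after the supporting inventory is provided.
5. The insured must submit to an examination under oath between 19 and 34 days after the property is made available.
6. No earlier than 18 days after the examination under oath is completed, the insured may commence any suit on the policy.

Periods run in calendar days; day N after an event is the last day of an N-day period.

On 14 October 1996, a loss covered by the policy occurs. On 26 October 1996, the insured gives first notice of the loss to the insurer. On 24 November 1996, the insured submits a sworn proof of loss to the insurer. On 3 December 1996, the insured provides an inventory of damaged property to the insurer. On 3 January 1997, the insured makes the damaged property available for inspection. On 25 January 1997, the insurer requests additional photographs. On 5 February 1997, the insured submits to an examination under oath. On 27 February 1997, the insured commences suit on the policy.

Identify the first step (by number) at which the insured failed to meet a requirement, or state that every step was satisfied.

Step 1

Step 1 — counting 5 days from 14 October 1996 (when the loss occurs) gives a deadline of 19 October 1996; 26 October 1996 misses that deadline by 7 days.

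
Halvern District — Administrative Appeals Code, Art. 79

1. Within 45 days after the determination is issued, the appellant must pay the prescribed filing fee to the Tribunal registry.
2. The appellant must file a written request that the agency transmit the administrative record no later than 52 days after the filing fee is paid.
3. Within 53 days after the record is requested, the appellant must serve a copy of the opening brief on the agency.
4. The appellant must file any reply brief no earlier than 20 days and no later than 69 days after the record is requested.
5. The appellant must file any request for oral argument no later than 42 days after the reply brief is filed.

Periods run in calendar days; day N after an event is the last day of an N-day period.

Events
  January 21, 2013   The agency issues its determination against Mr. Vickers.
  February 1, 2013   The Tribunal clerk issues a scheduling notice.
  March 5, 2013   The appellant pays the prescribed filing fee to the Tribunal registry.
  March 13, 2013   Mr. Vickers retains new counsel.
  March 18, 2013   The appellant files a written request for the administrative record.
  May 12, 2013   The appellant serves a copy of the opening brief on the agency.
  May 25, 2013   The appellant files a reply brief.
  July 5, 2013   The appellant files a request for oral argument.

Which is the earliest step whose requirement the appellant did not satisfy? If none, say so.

Step 3

Step 1 — counting 45 days from January 21, 2013 (when the determination is issued) gives a deadline of March 7, 2013; completed March 5, 2013, before the deadline.
Step 2 — counting 52 days from March 5, 2013 (when the filing fee is paid) gives a deadline of April 26, 2013; completed March 18, 2013, before the deadline.
Step 3 — counting 53 days from March 18, 2013 (when the record is requested) gives a deadline of May 10, 2013; not done until May 12, 2013, 2 days after the deadline.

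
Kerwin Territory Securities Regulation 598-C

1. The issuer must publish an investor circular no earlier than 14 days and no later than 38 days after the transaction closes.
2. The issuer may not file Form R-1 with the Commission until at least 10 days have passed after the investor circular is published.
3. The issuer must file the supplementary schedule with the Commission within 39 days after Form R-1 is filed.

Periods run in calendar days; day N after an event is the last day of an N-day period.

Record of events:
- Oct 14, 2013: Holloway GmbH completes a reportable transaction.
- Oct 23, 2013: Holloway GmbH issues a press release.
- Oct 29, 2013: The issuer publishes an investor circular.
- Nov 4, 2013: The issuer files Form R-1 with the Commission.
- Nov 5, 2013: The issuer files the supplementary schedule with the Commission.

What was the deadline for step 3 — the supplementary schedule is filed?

Step 3 runs from Nov 4, 2013, when Form R-1 is filed. 39 days after Nov 4, 2013 is Dec 13, 2013.

Dec 13, 2013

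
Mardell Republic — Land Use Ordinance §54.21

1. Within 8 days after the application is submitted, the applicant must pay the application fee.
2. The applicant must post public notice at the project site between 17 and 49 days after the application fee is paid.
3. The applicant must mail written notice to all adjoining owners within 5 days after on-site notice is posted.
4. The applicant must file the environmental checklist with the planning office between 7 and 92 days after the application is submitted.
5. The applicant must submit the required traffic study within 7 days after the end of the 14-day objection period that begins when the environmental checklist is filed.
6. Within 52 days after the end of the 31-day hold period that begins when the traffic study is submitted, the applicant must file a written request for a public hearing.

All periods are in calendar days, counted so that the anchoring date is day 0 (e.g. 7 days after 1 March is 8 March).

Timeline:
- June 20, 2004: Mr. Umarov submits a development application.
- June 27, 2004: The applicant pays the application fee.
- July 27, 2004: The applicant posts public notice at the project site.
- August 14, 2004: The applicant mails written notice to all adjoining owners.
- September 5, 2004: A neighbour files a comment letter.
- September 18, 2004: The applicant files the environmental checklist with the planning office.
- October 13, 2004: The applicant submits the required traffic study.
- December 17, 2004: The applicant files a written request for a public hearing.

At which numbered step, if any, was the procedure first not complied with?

(1) due by June 20, 2004 + 8 days = June 28, 2004; done June 27, 2004 — timely.
(2) the permitted window runs from June 27, 2004 + 17 = July 14, 2004 to June 27, 2004 + 49 = August 15, 2004; done July 27, 2004, which is between those dates.
(3) due by July 27, 2004 + 5 days = August 1, 2004; August 14, 2004 misses that deadline by 13 days.
The analysis stops there.

Step 3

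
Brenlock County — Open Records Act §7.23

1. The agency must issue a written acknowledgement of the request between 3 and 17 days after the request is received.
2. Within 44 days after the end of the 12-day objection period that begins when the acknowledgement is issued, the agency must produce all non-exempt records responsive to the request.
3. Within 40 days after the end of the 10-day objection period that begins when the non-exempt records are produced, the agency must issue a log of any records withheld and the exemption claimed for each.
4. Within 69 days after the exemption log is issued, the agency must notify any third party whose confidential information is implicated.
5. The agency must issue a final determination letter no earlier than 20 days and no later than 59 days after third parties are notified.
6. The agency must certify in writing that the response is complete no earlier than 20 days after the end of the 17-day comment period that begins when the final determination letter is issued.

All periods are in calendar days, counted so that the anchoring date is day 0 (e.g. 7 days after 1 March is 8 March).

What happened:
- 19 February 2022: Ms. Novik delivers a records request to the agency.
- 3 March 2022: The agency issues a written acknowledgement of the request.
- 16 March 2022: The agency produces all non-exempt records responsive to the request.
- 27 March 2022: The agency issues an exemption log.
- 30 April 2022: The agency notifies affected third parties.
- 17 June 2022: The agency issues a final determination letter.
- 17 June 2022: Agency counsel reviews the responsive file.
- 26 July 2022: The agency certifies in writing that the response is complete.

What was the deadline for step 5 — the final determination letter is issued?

Step 5 runs from 30 April 2022, when third parties are notified. The window is 20–59 days after 30 April 2022; it closes on 28 June 2022.

28 June 2022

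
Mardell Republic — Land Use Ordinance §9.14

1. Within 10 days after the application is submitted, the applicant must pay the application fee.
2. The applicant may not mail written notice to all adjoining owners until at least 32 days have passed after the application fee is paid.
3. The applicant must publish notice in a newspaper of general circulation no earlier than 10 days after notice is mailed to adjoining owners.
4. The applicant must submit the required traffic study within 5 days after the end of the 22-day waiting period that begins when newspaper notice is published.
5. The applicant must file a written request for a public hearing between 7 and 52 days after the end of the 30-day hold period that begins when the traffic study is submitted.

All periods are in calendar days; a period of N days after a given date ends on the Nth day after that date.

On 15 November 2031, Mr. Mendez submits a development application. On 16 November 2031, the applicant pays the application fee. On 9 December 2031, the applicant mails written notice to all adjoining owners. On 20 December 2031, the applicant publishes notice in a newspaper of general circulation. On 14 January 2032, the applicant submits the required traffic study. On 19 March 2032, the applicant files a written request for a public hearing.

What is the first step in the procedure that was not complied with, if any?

(1) due by 15 November 2031 + 10 days = 25 November 2031; completed 16 November 2031, before the deadline.
(2) permitted from 16 November 2031 + 32 days = 18 December 2031 onward; done 9 December 2031 — 9 days too early.

Step 2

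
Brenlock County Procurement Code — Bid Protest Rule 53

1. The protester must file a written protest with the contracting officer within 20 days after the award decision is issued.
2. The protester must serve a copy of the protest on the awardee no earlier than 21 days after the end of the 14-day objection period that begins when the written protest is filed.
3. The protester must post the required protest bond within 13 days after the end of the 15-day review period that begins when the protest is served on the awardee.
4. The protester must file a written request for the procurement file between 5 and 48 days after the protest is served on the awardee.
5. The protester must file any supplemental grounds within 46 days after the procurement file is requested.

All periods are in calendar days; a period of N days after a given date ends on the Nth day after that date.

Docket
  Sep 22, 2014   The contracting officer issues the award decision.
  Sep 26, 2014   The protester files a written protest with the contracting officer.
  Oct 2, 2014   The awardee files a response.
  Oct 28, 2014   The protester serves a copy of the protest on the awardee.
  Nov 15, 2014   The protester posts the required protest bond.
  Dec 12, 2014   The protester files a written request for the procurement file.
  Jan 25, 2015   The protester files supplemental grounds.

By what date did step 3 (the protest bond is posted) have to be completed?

The protest is served on the awardee on Oct 28, 2014; the 15-day review period therefore ends Nov 12, 2014, and step 3 runs from that date. 13 days after Nov 12, 2014 is Nov 25, 2014.

Nov 25, 2014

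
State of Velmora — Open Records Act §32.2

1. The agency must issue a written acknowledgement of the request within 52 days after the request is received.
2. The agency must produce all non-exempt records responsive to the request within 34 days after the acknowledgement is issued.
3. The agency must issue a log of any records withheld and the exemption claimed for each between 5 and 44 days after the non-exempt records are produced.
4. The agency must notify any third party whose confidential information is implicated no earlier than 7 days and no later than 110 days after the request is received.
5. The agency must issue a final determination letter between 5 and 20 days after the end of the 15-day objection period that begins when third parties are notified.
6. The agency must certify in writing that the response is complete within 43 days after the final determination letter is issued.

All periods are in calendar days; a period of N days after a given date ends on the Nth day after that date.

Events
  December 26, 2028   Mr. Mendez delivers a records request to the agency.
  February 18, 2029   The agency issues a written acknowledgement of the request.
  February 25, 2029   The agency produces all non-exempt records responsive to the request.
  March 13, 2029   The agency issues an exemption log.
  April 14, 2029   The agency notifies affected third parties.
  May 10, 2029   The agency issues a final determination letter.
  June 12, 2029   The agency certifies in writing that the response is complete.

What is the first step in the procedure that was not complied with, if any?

Step 1: 52 days after December 26, 2028 (when the request is received) is February 16, 2029; done February 18, 2029 — 2 days late.
The procedure was therefore not followed at step 1.

Step 1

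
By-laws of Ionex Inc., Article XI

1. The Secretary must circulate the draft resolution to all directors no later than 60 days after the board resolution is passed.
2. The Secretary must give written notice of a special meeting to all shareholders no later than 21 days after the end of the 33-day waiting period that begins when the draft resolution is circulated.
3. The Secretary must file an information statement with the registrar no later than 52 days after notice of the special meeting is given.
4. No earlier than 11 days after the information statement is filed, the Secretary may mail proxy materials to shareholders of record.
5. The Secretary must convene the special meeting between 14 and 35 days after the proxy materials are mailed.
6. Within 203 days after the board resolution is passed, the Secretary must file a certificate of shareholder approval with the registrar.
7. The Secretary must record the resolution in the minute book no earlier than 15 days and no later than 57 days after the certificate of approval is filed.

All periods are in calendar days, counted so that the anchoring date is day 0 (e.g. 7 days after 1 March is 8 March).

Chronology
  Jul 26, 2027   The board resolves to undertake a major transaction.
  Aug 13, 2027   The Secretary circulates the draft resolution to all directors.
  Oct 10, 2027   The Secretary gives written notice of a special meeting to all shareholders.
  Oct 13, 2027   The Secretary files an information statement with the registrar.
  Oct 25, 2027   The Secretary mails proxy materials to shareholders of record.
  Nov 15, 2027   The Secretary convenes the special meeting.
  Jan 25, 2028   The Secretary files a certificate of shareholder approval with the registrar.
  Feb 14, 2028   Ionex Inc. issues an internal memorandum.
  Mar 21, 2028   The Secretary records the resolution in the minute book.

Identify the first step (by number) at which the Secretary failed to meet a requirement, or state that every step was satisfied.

Step 2

Step 1: 60 days after Jul 26, 2027 (when the board resolution is passed) is Sep 24, 2027; completed Aug 13, 2027, before the deadline.
Step 2: 21 days after Sep 15, 2027 (end of the 33-day waiting period, which began when the draft resolution is circulated on Aug 13, 2027) is Oct 6, 2027; not done until Oct 10, 2027, 4 days after the deadline.
The analysis stops there.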